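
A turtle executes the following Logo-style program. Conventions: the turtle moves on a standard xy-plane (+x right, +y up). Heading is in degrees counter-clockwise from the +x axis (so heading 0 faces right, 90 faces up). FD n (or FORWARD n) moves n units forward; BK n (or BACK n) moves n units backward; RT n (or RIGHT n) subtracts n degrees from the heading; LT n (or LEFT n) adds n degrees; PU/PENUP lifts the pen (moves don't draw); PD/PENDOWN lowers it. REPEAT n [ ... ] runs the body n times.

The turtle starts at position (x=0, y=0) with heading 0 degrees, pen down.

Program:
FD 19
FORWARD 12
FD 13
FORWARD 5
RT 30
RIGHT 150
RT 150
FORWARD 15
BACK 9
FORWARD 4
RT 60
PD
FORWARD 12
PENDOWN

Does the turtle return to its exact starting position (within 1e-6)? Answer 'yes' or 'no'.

Answer: no

Derivation:
Executing turtle program step by step:
Start: pos=(0,0), heading=0, pen down
FD 19: (0,0) -> (19,0) [heading=0, draw]
FD 12: (19,0) -> (31,0) [heading=0, draw]
FD 13: (31,0) -> (44,0) [heading=0, draw]
FD 5: (44,0) -> (49,0) [heading=0, draw]
RT 30: heading 0 -> 330
RT 150: heading 330 -> 180
RT 150: heading 180 -> 30
FD 15: (49,0) -> (61.99,7.5) [heading=30, draw]
BK 9: (61.99,7.5) -> (54.196,3) [heading=30, draw]
FD 4: (54.196,3) -> (57.66,5) [heading=30, draw]
RT 60: heading 30 -> 330
PD: pen down
FD 12: (57.66,5) -> (68.053,-1) [heading=330, draw]
PD: pen down
Final: pos=(68.053,-1), heading=330, 8 segment(s) drawn

Start position: (0, 0)
Final position: (68.053, -1)
Distance = 68.06; >= 1e-6 -> NOT closed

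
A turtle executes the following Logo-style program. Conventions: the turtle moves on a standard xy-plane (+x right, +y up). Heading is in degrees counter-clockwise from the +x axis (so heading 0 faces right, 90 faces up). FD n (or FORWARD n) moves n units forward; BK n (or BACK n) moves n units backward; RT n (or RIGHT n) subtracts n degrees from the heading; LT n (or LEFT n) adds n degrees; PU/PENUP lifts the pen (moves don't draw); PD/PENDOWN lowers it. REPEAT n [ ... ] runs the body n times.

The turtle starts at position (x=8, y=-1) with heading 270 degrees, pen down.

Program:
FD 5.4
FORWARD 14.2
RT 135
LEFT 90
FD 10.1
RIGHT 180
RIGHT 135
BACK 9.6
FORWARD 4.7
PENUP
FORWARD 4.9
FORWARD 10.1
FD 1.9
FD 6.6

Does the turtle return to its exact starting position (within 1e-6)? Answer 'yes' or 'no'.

Answer: no

Derivation:
Executing turtle program step by step:
Start: pos=(8,-1), heading=270, pen down
FD 5.4: (8,-1) -> (8,-6.4) [heading=270, draw]
FD 14.2: (8,-6.4) -> (8,-20.6) [heading=270, draw]
RT 135: heading 270 -> 135
LT 90: heading 135 -> 225
FD 10.1: (8,-20.6) -> (0.858,-27.742) [heading=225, draw]
RT 180: heading 225 -> 45
RT 135: heading 45 -> 270
BK 9.6: (0.858,-27.742) -> (0.858,-18.142) [heading=270, draw]
FD 4.7: (0.858,-18.142) -> (0.858,-22.842) [heading=270, draw]
PU: pen up
FD 4.9: (0.858,-22.842) -> (0.858,-27.742) [heading=270, move]
FD 10.1: (0.858,-27.742) -> (0.858,-37.842) [heading=270, move]
FD 1.9: (0.858,-37.842) -> (0.858,-39.742) [heading=270, move]
FD 6.6: (0.858,-39.742) -> (0.858,-46.342) [heading=270, move]
Final: pos=(0.858,-46.342), heading=270, 5 segment(s) drawn

Start position: (8, -1)
Final position: (0.858, -46.342)
Distance = 45.901; >= 1e-6 -> NOT closed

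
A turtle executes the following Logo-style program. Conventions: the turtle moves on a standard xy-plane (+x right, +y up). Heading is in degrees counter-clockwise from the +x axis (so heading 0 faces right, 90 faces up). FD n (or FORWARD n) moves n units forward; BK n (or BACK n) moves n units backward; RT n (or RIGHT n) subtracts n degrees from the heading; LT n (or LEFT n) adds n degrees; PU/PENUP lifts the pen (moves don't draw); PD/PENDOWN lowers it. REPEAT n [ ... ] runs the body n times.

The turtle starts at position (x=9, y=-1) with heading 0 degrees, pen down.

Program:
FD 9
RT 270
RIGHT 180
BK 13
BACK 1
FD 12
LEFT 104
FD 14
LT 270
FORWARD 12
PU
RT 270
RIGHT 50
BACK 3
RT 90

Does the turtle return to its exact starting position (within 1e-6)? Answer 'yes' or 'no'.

Executing turtle program step by step:
Start: pos=(9,-1), heading=0, pen down
FD 9: (9,-1) -> (18,-1) [heading=0, draw]
RT 270: heading 0 -> 90
RT 180: heading 90 -> 270
BK 13: (18,-1) -> (18,12) [heading=270, draw]
BK 1: (18,12) -> (18,13) [heading=270, draw]
FD 12: (18,13) -> (18,1) [heading=270, draw]
LT 104: heading 270 -> 14
FD 14: (18,1) -> (31.584,4.387) [heading=14, draw]
LT 270: heading 14 -> 284
FD 12: (31.584,4.387) -> (34.487,-7.257) [heading=284, draw]
PU: pen up
RT 270: heading 284 -> 14
RT 50: heading 14 -> 324
BK 3: (34.487,-7.257) -> (32.06,-5.493) [heading=324, move]
RT 90: heading 324 -> 234
Final: pos=(32.06,-5.493), heading=234, 6 segment(s) drawn

Start position: (9, -1)
Final position: (32.06, -5.493)
Distance = 23.494; >= 1e-6 -> NOT closed

Answer: no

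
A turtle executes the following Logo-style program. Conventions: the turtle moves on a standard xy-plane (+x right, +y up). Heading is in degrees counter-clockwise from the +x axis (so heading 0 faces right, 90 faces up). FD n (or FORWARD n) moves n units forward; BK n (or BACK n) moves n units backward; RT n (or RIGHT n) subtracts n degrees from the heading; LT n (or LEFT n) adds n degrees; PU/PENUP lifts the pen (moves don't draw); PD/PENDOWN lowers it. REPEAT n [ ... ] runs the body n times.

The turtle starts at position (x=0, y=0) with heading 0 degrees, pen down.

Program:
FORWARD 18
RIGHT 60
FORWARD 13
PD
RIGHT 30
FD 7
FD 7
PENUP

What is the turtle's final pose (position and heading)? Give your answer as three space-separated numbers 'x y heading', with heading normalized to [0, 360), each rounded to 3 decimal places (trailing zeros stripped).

Executing turtle program step by step:
Start: pos=(0,0), heading=0, pen down
FD 18: (0,0) -> (18,0) [heading=0, draw]
RT 60: heading 0 -> 300
FD 13: (18,0) -> (24.5,-11.258) [heading=300, draw]
PD: pen down
RT 30: heading 300 -> 270
FD 7: (24.5,-11.258) -> (24.5,-18.258) [heading=270, draw]
FD 7: (24.5,-18.258) -> (24.5,-25.258) [heading=270, draw]
PU: pen up
Final: pos=(24.5,-25.258), heading=270, 4 segment(s) drawn

Answer: 24.5 -25.258 270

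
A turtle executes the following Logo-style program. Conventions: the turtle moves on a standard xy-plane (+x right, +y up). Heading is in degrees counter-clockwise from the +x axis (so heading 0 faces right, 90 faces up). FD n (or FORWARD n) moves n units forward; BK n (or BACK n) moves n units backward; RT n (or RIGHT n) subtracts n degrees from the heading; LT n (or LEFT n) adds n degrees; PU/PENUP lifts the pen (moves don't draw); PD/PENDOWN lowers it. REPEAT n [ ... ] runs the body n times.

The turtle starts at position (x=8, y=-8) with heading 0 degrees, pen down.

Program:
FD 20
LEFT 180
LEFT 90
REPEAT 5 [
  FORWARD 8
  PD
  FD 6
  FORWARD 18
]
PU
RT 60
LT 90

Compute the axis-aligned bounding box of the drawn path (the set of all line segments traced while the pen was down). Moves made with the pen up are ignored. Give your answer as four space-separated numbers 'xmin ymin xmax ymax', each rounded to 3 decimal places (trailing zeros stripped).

Answer: 8 -168 28 -8

Derivation:
Executing turtle program step by step:
Start: pos=(8,-8), heading=0, pen down
FD 20: (8,-8) -> (28,-8) [heading=0, draw]
LT 180: heading 0 -> 180
LT 90: heading 180 -> 270
REPEAT 5 [
  -- iteration 1/5 --
  FD 8: (28,-8) -> (28,-16) [heading=270, draw]
  PD: pen down
  FD 6: (28,-16) -> (28,-22) [heading=270, draw]
  FD 18: (28,-22) -> (28,-40) [heading=270, draw]
  -- iteration 2/5 --
  FD 8: (28,-40) -> (28,-48) [heading=270, draw]
  PD: pen down
  FD 6: (28,-48) -> (28,-54) [heading=270, draw]
  FD 18: (28,-54) -> (28,-72) [heading=270, draw]
  -- iteration 3/5 --
  FD 8: (28,-72) -> (28,-80) [heading=270, draw]
  PD: pen down
  FD 6: (28,-80) -> (28,-86) [heading=270, draw]
  FD 18: (28,-86) -> (28,-104) [heading=270, draw]
  -- iteration 4/5 --
  FD 8: (28,-104) -> (28,-112) [heading=270, draw]
  PD: pen down
  FD 6: (28,-112) -> (28,-118) [heading=270, draw]
  FD 18: (28,-118) -> (28,-136) [heading=270, draw]
  -- iteration 5/5 --
  FD 8: (28,-136) -> (28,-144) [heading=270, draw]
  PD: pen down
  FD 6: (28,-144) -> (28,-150) [heading=270, draw]
  FD 18: (28,-150) -> (28,-168) [heading=270, draw]
]
PU: pen up
RT 60: heading 270 -> 210
LT 90: heading 210 -> 300
Final: pos=(28,-168), heading=300, 16 segment(s) drawn

Segment endpoints: x in {8, 28, 28, 28, 28, 28, 28}, y in {-168, -150, -144, -136, -118, -112, -104, -86, -80, -72, -54, -48, -40, -22, -16, -8}
xmin=8, ymin=-168, xmax=28, ymax=-8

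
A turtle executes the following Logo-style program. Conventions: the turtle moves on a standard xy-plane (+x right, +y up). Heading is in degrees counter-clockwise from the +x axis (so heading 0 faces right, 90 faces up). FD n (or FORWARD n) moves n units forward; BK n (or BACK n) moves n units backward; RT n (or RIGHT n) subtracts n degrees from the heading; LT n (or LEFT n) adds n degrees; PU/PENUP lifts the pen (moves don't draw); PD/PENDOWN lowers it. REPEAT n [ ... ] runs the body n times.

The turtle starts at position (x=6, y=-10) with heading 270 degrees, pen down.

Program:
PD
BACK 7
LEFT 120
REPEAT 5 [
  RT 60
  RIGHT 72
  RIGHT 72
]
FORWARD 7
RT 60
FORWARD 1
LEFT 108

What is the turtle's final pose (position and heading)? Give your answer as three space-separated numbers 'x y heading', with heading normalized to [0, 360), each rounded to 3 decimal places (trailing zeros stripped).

Executing turtle program step by step:
Start: pos=(6,-10), heading=270, pen down
PD: pen down
BK 7: (6,-10) -> (6,-3) [heading=270, draw]
LT 120: heading 270 -> 30
REPEAT 5 [
  -- iteration 1/5 --
  RT 60: heading 30 -> 330
  RT 72: heading 330 -> 258
  RT 72: heading 258 -> 186
  -- iteration 2/5 --
  RT 60: heading 186 -> 126
  RT 72: heading 126 -> 54
  RT 72: heading 54 -> 342
  -- iteration 3/5 --
  RT 60: heading 342 -> 282
  RT 72: heading 282 -> 210
  RT 72: heading 210 -> 138
  -- iteration 4/5 --
  RT 60: heading 138 -> 78
  RT 72: heading 78 -> 6
  RT 72: heading 6 -> 294
  -- iteration 5/5 --
  RT 60: heading 294 -> 234
  RT 72: heading 234 -> 162
  RT 72: heading 162 -> 90
]
FD 7: (6,-3) -> (6,4) [heading=90, draw]
RT 60: heading 90 -> 30
FD 1: (6,4) -> (6.866,4.5) [heading=30, draw]
LT 108: heading 30 -> 138
Final: pos=(6.866,4.5), heading=138, 3 segment(s) drawn

Answer: 6.866 4.5 138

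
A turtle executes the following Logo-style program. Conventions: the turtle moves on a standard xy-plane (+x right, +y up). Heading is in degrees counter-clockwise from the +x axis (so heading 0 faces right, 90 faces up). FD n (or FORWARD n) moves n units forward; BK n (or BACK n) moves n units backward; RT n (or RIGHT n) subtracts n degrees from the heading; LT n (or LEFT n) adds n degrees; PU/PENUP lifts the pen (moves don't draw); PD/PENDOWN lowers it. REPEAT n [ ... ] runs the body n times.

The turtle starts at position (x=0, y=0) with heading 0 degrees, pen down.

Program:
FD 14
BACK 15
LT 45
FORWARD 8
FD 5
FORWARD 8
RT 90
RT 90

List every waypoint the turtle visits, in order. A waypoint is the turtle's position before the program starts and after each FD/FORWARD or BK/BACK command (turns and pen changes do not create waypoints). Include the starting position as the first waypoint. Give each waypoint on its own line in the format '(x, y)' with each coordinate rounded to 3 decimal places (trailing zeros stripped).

Executing turtle program step by step:
Start: pos=(0,0), heading=0, pen down
FD 14: (0,0) -> (14,0) [heading=0, draw]
BK 15: (14,0) -> (-1,0) [heading=0, draw]
LT 45: heading 0 -> 45
FD 8: (-1,0) -> (4.657,5.657) [heading=45, draw]
FD 5: (4.657,5.657) -> (8.192,9.192) [heading=45, draw]
FD 8: (8.192,9.192) -> (13.849,14.849) [heading=45, draw]
RT 90: heading 45 -> 315
RT 90: heading 315 -> 225
Final: pos=(13.849,14.849), heading=225, 5 segment(s) drawn
Waypoints (6 total):
(0, 0)
(14, 0)
(-1, 0)
(4.657, 5.657)
(8.192, 9.192)
(13.849, 14.849)

Answer: (0, 0)
(14, 0)
(-1, 0)
(4.657, 5.657)
(8.192, 9.192)
(13.849, 14.849)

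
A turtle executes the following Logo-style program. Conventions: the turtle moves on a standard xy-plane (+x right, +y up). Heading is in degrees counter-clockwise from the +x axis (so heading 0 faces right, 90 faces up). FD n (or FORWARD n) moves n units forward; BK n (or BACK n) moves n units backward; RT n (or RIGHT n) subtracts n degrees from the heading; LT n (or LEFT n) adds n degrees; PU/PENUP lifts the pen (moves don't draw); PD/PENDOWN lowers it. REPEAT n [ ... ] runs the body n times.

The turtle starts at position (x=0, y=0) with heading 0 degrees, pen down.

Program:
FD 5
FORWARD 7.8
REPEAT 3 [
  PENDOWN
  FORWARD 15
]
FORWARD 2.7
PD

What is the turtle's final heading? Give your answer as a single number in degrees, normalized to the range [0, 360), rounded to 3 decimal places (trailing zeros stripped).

Executing turtle program step by step:
Start: pos=(0,0), heading=0, pen down
FD 5: (0,0) -> (5,0) [heading=0, draw]
FD 7.8: (5,0) -> (12.8,0) [heading=0, draw]
REPEAT 3 [
  -- iteration 1/3 --
  PD: pen down
  FD 15: (12.8,0) -> (27.8,0) [heading=0, draw]
  -- iteration 2/3 --
  PD: pen down
  FD 15: (27.8,0) -> (42.8,0) [heading=0, draw]
  -- iteration 3/3 --
  PD: pen down
  FD 15: (42.8,0) -> (57.8,0) [heading=0, draw]
]
FD 2.7: (57.8,0) -> (60.5,0) [heading=0, draw]
PD: pen down
Final: pos=(60.5,0), heading=0, 6 segment(s) drawn

Answer: 0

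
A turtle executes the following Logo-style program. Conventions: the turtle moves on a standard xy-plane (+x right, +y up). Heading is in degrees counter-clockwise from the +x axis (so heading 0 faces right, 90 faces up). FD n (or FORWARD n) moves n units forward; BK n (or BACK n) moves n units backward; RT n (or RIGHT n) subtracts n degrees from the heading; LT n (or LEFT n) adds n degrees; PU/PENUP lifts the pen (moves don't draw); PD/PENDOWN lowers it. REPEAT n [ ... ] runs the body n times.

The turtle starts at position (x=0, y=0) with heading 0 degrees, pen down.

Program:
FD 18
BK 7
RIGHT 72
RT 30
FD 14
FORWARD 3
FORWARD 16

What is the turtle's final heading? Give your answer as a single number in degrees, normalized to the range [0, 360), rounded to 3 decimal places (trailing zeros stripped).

Executing turtle program step by step:
Start: pos=(0,0), heading=0, pen down
FD 18: (0,0) -> (18,0) [heading=0, draw]
BK 7: (18,0) -> (11,0) [heading=0, draw]
RT 72: heading 0 -> 288
RT 30: heading 288 -> 258
FD 14: (11,0) -> (8.089,-13.694) [heading=258, draw]
FD 3: (8.089,-13.694) -> (7.466,-16.629) [heading=258, draw]
FD 16: (7.466,-16.629) -> (4.139,-32.279) [heading=258, draw]
Final: pos=(4.139,-32.279), heading=258, 5 segment(s) drawn

Answer: 258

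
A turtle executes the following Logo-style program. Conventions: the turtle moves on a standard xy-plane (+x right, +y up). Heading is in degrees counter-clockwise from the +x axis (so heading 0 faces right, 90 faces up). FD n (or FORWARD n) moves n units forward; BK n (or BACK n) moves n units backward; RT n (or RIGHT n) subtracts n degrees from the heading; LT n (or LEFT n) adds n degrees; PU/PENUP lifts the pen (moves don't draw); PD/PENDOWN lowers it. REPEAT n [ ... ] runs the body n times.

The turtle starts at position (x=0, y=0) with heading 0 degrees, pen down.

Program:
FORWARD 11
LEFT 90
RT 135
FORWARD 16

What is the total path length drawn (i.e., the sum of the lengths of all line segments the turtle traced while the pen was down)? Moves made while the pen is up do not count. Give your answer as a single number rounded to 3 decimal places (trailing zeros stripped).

Executing turtle program step by step:
Start: pos=(0,0), heading=0, pen down
FD 11: (0,0) -> (11,0) [heading=0, draw]
LT 90: heading 0 -> 90
RT 135: heading 90 -> 315
FD 16: (11,0) -> (22.314,-11.314) [heading=315, draw]
Final: pos=(22.314,-11.314), heading=315, 2 segment(s) drawn

Segment lengths:
  seg 1: (0,0) -> (11,0), length = 11
  seg 2: (11,0) -> (22.314,-11.314), length = 16
Total = 27

Answer: 27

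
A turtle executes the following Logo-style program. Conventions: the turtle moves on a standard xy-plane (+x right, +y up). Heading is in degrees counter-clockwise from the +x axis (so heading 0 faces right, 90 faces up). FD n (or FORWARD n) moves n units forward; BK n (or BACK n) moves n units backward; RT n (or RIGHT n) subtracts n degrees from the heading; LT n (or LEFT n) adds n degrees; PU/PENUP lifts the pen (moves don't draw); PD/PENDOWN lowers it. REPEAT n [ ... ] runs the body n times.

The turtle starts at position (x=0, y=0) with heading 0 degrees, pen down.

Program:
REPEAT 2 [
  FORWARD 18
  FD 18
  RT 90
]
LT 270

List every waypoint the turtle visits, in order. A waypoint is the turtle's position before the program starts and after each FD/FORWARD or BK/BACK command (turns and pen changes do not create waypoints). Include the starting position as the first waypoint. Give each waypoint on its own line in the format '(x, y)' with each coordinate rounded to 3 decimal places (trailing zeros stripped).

Executing turtle program step by step:
Start: pos=(0,0), heading=0, pen down
REPEAT 2 [
  -- iteration 1/2 --
  FD 18: (0,0) -> (18,0) [heading=0, draw]
  FD 18: (18,0) -> (36,0) [heading=0, draw]
  RT 90: heading 0 -> 270
  -- iteration 2/2 --
  FD 18: (36,0) -> (36,-18) [heading=270, draw]
  FD 18: (36,-18) -> (36,-36) [heading=270, draw]
  RT 90: heading 270 -> 180
]
LT 270: heading 180 -> 90
Final: pos=(36,-36), heading=90, 4 segment(s) drawn
Waypoints (5 total):
(0, 0)
(18, 0)
(36, 0)
(36, -18)
(36, -36)

Answer: (0, 0)
(18, 0)
(36, 0)
(36, -18)
(36, -36)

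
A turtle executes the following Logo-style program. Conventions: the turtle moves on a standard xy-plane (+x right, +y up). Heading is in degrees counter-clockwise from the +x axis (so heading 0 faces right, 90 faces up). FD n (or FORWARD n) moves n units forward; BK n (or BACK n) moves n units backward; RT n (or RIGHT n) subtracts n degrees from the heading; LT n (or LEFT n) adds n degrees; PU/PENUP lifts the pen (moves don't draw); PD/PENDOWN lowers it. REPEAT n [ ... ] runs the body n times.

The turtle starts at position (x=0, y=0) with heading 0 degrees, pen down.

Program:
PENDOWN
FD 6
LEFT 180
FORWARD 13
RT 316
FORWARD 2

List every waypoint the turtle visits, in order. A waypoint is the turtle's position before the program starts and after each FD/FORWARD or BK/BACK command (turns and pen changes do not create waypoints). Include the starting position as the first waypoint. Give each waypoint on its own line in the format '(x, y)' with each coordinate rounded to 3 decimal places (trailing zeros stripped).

Answer: (0, 0)
(6, 0)
(-7, 0)
(-8.439, -1.389)

Derivation:
Executing turtle program step by step:
Start: pos=(0,0), heading=0, pen down
PD: pen down
FD 6: (0,0) -> (6,0) [heading=0, draw]
LT 180: heading 0 -> 180
FD 13: (6,0) -> (-7,0) [heading=180, draw]
RT 316: heading 180 -> 224
FD 2: (-7,0) -> (-8.439,-1.389) [heading=224, draw]
Final: pos=(-8.439,-1.389), heading=224, 3 segment(s) drawn
Waypoints (4 total):
(0, 0)
(6, 0)
(-7, 0)
(-8.439, -1.389)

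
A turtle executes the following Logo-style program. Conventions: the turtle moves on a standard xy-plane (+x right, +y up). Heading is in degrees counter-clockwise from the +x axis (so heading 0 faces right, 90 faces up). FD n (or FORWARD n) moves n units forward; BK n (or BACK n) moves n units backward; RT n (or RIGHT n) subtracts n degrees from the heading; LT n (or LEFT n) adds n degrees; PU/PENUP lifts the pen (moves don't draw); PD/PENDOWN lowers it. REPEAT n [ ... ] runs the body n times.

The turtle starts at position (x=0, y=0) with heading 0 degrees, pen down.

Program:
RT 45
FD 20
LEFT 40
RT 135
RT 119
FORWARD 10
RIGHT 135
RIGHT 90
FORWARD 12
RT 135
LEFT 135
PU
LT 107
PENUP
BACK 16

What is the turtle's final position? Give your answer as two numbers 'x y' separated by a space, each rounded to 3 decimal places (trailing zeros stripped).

Answer: -9.777 -9.596

Derivation:
Executing turtle program step by step:
Start: pos=(0,0), heading=0, pen down
RT 45: heading 0 -> 315
FD 20: (0,0) -> (14.142,-14.142) [heading=315, draw]
LT 40: heading 315 -> 355
RT 135: heading 355 -> 220
RT 119: heading 220 -> 101
FD 10: (14.142,-14.142) -> (12.234,-4.326) [heading=101, draw]
RT 135: heading 101 -> 326
RT 90: heading 326 -> 236
FD 12: (12.234,-4.326) -> (5.524,-14.274) [heading=236, draw]
RT 135: heading 236 -> 101
LT 135: heading 101 -> 236
PU: pen up
LT 107: heading 236 -> 343
PU: pen up
BK 16: (5.524,-14.274) -> (-9.777,-9.596) [heading=343, move]
Final: pos=(-9.777,-9.596), heading=343, 3 segment(s) drawn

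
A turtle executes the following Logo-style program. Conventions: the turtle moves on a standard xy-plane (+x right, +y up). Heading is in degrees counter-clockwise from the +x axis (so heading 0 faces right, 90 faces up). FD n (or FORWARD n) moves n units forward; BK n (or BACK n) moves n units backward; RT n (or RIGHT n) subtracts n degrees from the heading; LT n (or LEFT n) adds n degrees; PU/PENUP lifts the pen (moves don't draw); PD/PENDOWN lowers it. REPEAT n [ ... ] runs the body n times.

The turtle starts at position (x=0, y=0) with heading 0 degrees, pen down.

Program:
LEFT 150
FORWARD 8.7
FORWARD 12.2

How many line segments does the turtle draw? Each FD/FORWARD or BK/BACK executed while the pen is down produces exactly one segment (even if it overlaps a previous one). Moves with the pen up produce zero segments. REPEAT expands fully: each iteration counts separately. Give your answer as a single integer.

Executing turtle program step by step:
Start: pos=(0,0), heading=0, pen down
LT 150: heading 0 -> 150
FD 8.7: (0,0) -> (-7.534,4.35) [heading=150, draw]
FD 12.2: (-7.534,4.35) -> (-18.1,10.45) [heading=150, draw]
Final: pos=(-18.1,10.45), heading=150, 2 segment(s) drawn
Segments drawn: 2

Answer: 2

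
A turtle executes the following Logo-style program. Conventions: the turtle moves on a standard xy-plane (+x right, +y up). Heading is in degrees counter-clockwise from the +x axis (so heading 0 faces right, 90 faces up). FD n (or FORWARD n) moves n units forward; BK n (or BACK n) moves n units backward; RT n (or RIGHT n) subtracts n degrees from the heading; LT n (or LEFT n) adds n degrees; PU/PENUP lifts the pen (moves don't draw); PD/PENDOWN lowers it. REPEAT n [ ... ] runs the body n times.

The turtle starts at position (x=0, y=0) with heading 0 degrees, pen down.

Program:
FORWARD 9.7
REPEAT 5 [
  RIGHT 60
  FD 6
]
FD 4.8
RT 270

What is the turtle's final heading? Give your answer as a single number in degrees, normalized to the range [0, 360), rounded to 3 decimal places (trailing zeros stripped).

Executing turtle program step by step:
Start: pos=(0,0), heading=0, pen down
FD 9.7: (0,0) -> (9.7,0) [heading=0, draw]
REPEAT 5 [
  -- iteration 1/5 --
  RT 60: heading 0 -> 300
  FD 6: (9.7,0) -> (12.7,-5.196) [heading=300, draw]
  -- iteration 2/5 --
  RT 60: heading 300 -> 240
  FD 6: (12.7,-5.196) -> (9.7,-10.392) [heading=240, draw]
  -- iteration 3/5 --
  RT 60: heading 240 -> 180
  FD 6: (9.7,-10.392) -> (3.7,-10.392) [heading=180, draw]
  -- iteration 4/5 --
  RT 60: heading 180 -> 120
  FD 6: (3.7,-10.392) -> (0.7,-5.196) [heading=120, draw]
  -- iteration 5/5 --
  RT 60: heading 120 -> 60
  FD 6: (0.7,-5.196) -> (3.7,0) [heading=60, draw]
]
FD 4.8: (3.7,0) -> (6.1,4.157) [heading=60, draw]
RT 270: heading 60 -> 150
Final: pos=(6.1,4.157), heading=150, 7 segment(s) drawn

Answer: 150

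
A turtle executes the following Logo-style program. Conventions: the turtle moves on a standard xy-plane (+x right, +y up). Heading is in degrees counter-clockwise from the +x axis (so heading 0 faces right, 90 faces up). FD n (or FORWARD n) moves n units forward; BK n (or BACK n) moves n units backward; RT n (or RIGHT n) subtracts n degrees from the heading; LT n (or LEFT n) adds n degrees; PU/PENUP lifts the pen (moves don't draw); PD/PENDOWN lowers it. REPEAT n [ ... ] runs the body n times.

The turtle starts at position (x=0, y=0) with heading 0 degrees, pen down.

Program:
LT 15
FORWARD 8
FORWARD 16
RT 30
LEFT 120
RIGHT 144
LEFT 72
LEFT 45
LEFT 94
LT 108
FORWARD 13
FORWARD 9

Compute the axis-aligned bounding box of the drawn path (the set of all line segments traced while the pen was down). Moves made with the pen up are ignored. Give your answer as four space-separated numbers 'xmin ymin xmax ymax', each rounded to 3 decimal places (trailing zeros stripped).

Executing turtle program step by step:
Start: pos=(0,0), heading=0, pen down
LT 15: heading 0 -> 15
FD 8: (0,0) -> (7.727,2.071) [heading=15, draw]
FD 16: (7.727,2.071) -> (23.182,6.212) [heading=15, draw]
RT 30: heading 15 -> 345
LT 120: heading 345 -> 105
RT 144: heading 105 -> 321
LT 72: heading 321 -> 33
LT 45: heading 33 -> 78
LT 94: heading 78 -> 172
LT 108: heading 172 -> 280
FD 13: (23.182,6.212) -> (25.44,-6.591) [heading=280, draw]
FD 9: (25.44,-6.591) -> (27.002,-15.454) [heading=280, draw]
Final: pos=(27.002,-15.454), heading=280, 4 segment(s) drawn

Segment endpoints: x in {0, 7.727, 23.182, 25.44, 27.002}, y in {-15.454, -6.591, 0, 2.071, 6.212}
xmin=0, ymin=-15.454, xmax=27.002, ymax=6.212

Answer: 0 -15.454 27.002 6.212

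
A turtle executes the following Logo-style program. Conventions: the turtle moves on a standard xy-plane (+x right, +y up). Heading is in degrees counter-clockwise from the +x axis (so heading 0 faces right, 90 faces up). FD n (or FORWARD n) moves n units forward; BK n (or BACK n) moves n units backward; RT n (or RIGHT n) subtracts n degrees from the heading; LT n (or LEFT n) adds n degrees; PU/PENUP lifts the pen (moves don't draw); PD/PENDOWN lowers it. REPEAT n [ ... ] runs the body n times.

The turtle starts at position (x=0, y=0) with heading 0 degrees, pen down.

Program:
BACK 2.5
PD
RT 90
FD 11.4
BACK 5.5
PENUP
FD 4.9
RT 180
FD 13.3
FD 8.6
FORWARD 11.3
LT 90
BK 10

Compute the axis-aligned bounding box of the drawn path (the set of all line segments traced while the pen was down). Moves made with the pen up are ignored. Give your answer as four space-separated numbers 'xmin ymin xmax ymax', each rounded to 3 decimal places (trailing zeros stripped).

Executing turtle program step by step:
Start: pos=(0,0), heading=0, pen down
BK 2.5: (0,0) -> (-2.5,0) [heading=0, draw]
PD: pen down
RT 90: heading 0 -> 270
FD 11.4: (-2.5,0) -> (-2.5,-11.4) [heading=270, draw]
BK 5.5: (-2.5,-11.4) -> (-2.5,-5.9) [heading=270, draw]
PU: pen up
FD 4.9: (-2.5,-5.9) -> (-2.5,-10.8) [heading=270, move]
RT 180: heading 270 -> 90
FD 13.3: (-2.5,-10.8) -> (-2.5,2.5) [heading=90, move]
FD 8.6: (-2.5,2.5) -> (-2.5,11.1) [heading=90, move]
FD 11.3: (-2.5,11.1) -> (-2.5,22.4) [heading=90, move]
LT 90: heading 90 -> 180
BK 10: (-2.5,22.4) -> (7.5,22.4) [heading=180, move]
Final: pos=(7.5,22.4), heading=180, 3 segment(s) drawn

Segment endpoints: x in {-2.5, -2.5, -2.5, 0}, y in {-11.4, -5.9, 0}
xmin=-2.5, ymin=-11.4, xmax=0, ymax=0

Answer: -2.5 -11.4 0 0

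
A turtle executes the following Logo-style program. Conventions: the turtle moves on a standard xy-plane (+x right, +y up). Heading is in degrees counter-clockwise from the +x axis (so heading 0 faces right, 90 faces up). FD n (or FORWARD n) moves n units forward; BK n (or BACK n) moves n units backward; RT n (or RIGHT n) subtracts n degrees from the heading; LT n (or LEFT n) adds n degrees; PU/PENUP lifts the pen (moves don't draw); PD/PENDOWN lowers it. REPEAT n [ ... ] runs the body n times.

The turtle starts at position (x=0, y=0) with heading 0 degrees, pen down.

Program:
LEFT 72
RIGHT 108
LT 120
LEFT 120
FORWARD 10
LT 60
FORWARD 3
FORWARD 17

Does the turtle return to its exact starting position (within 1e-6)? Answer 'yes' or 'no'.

Executing turtle program step by step:
Start: pos=(0,0), heading=0, pen down
LT 72: heading 0 -> 72
RT 108: heading 72 -> 324
LT 120: heading 324 -> 84
LT 120: heading 84 -> 204
FD 10: (0,0) -> (-9.135,-4.067) [heading=204, draw]
LT 60: heading 204 -> 264
FD 3: (-9.135,-4.067) -> (-9.449,-7.051) [heading=264, draw]
FD 17: (-9.449,-7.051) -> (-11.226,-23.958) [heading=264, draw]
Final: pos=(-11.226,-23.958), heading=264, 3 segment(s) drawn

Start position: (0, 0)
Final position: (-11.226, -23.958)
Distance = 26.458; >= 1e-6 -> NOT closed

Answer: no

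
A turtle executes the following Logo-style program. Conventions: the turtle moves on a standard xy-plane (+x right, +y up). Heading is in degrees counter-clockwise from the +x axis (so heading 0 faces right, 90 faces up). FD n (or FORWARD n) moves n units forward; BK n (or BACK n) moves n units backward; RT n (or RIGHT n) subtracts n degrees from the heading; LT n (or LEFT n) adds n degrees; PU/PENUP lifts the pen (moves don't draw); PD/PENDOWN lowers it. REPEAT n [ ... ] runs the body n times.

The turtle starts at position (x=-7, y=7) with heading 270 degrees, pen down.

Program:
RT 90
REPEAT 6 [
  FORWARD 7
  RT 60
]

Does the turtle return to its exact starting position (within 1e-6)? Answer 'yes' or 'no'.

Executing turtle program step by step:
Start: pos=(-7,7), heading=270, pen down
RT 90: heading 270 -> 180
REPEAT 6 [
  -- iteration 1/6 --
  FD 7: (-7,7) -> (-14,7) [heading=180, draw]
  RT 60: heading 180 -> 120
  -- iteration 2/6 --
  FD 7: (-14,7) -> (-17.5,13.062) [heading=120, draw]
  RT 60: heading 120 -> 60
  -- iteration 3/6 --
  FD 7: (-17.5,13.062) -> (-14,19.124) [heading=60, draw]
  RT 60: heading 60 -> 0
  -- iteration 4/6 --
  FD 7: (-14,19.124) -> (-7,19.124) [heading=0, draw]
  RT 60: heading 0 -> 300
  -- iteration 5/6 --
  FD 7: (-7,19.124) -> (-3.5,13.062) [heading=300, draw]
  RT 60: heading 300 -> 240
  -- iteration 6/6 --
  FD 7: (-3.5,13.062) -> (-7,7) [heading=240, draw]
  RT 60: heading 240 -> 180
]
Final: pos=(-7,7), heading=180, 6 segment(s) drawn

Start position: (-7, 7)
Final position: (-7, 7)
Distance = 0; < 1e-6 -> CLOSED

Answer: yes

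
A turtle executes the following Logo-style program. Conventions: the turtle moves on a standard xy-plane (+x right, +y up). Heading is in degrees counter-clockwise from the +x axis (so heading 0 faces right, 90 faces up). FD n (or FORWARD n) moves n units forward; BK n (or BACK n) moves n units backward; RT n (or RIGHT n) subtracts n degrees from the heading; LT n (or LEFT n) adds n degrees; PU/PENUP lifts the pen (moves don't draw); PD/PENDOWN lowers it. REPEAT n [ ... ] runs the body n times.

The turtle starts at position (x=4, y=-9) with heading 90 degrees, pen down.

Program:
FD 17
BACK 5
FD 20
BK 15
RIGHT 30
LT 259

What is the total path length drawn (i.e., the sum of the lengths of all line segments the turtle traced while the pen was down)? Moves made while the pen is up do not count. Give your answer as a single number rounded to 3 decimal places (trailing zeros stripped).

Executing turtle program step by step:
Start: pos=(4,-9), heading=90, pen down
FD 17: (4,-9) -> (4,8) [heading=90, draw]
BK 5: (4,8) -> (4,3) [heading=90, draw]
FD 20: (4,3) -> (4,23) [heading=90, draw]
BK 15: (4,23) -> (4,8) [heading=90, draw]
RT 30: heading 90 -> 60
LT 259: heading 60 -> 319
Final: pos=(4,8), heading=319, 4 segment(s) drawn

Segment lengths:
  seg 1: (4,-9) -> (4,8), length = 17
  seg 2: (4,8) -> (4,3), length = 5
  seg 3: (4,3) -> (4,23), length = 20
  seg 4: (4,23) -> (4,8), length = 15
Total = 57

Answer: 57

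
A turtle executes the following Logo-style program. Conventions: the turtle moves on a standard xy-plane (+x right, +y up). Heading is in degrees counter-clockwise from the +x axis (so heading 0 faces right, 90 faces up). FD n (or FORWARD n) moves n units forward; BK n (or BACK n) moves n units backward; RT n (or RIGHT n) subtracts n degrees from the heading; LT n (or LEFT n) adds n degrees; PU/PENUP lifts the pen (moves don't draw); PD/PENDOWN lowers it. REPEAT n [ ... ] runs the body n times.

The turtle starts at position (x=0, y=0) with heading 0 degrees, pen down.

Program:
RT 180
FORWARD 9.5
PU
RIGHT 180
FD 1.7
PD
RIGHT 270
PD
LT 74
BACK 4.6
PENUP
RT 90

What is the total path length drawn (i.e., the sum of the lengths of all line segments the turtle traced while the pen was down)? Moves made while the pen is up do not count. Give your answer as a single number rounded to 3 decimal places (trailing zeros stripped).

Answer: 14.1

Derivation:
Executing turtle program step by step:
Start: pos=(0,0), heading=0, pen down
RT 180: heading 0 -> 180
FD 9.5: (0,0) -> (-9.5,0) [heading=180, draw]
PU: pen up
RT 180: heading 180 -> 0
FD 1.7: (-9.5,0) -> (-7.8,0) [heading=0, move]
PD: pen down
RT 270: heading 0 -> 90
PD: pen down
LT 74: heading 90 -> 164
BK 4.6: (-7.8,0) -> (-3.378,-1.268) [heading=164, draw]
PU: pen up
RT 90: heading 164 -> 74
Final: pos=(-3.378,-1.268), heading=74, 2 segment(s) drawn

Segment lengths:
  seg 1: (0,0) -> (-9.5,0), length = 9.5
  seg 2: (-7.8,0) -> (-3.378,-1.268), length = 4.6
Total = 14.1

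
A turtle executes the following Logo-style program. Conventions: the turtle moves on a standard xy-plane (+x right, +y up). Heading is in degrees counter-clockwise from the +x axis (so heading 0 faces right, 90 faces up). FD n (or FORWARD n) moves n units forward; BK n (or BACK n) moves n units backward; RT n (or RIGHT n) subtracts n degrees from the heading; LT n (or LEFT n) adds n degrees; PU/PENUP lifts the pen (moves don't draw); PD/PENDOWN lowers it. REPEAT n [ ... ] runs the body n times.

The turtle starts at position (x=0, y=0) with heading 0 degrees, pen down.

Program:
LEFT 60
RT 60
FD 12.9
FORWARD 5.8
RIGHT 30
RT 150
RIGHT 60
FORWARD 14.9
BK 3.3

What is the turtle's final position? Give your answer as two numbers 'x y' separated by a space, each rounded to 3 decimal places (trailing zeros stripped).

Answer: 12.9 10.046

Derivation:
Executing turtle program step by step:
Start: pos=(0,0), heading=0, pen down
LT 60: heading 0 -> 60
RT 60: heading 60 -> 0
FD 12.9: (0,0) -> (12.9,0) [heading=0, draw]
FD 5.8: (12.9,0) -> (18.7,0) [heading=0, draw]
RT 30: heading 0 -> 330
RT 150: heading 330 -> 180
RT 60: heading 180 -> 120
FD 14.9: (18.7,0) -> (11.25,12.904) [heading=120, draw]
BK 3.3: (11.25,12.904) -> (12.9,10.046) [heading=120, draw]
Final: pos=(12.9,10.046), heading=120, 4 segment(s) drawn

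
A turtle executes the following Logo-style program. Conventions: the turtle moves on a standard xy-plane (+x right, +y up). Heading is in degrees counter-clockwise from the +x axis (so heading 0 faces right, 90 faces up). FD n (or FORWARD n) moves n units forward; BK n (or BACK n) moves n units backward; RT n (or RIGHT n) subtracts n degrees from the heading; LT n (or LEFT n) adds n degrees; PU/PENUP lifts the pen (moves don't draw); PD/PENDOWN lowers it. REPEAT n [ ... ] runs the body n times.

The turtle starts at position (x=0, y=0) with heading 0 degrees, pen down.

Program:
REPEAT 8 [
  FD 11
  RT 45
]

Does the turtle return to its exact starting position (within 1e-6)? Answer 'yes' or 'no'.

Executing turtle program step by step:
Start: pos=(0,0), heading=0, pen down
REPEAT 8 [
  -- iteration 1/8 --
  FD 11: (0,0) -> (11,0) [heading=0, draw]
  RT 45: heading 0 -> 315
  -- iteration 2/8 --
  FD 11: (11,0) -> (18.778,-7.778) [heading=315, draw]
  RT 45: heading 315 -> 270
  -- iteration 3/8 --
  FD 11: (18.778,-7.778) -> (18.778,-18.778) [heading=270, draw]
  RT 45: heading 270 -> 225
  -- iteration 4/8 --
  FD 11: (18.778,-18.778) -> (11,-26.556) [heading=225, draw]
  RT 45: heading 225 -> 180
  -- iteration 5/8 --
  FD 11: (11,-26.556) -> (0,-26.556) [heading=180, draw]
  RT 45: heading 180 -> 135
  -- iteration 6/8 --
  FD 11: (0,-26.556) -> (-7.778,-18.778) [heading=135, draw]
  RT 45: heading 135 -> 90
  -- iteration 7/8 --
  FD 11: (-7.778,-18.778) -> (-7.778,-7.778) [heading=90, draw]
  RT 45: heading 90 -> 45
  -- iteration 8/8 --
  FD 11: (-7.778,-7.778) -> (0,0) [heading=45, draw]
  RT 45: heading 45 -> 0
]
Final: pos=(0,0), heading=0, 8 segment(s) drawn

Start position: (0, 0)
Final position: (0, 0)
Distance = 0; < 1e-6 -> CLOSED

Answer: yes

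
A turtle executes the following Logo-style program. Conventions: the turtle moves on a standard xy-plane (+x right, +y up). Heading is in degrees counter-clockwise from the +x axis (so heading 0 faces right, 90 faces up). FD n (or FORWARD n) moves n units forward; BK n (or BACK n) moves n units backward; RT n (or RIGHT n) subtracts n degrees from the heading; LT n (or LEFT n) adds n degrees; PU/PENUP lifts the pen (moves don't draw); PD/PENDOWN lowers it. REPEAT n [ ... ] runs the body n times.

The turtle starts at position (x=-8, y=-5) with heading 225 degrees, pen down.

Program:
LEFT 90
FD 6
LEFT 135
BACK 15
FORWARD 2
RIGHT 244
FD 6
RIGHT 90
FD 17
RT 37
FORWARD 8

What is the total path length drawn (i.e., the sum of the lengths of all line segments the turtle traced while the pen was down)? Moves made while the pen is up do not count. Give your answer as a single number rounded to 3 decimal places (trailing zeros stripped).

Answer: 54

Derivation:
Executing turtle program step by step:
Start: pos=(-8,-5), heading=225, pen down
LT 90: heading 225 -> 315
FD 6: (-8,-5) -> (-3.757,-9.243) [heading=315, draw]
LT 135: heading 315 -> 90
BK 15: (-3.757,-9.243) -> (-3.757,-24.243) [heading=90, draw]
FD 2: (-3.757,-24.243) -> (-3.757,-22.243) [heading=90, draw]
RT 244: heading 90 -> 206
FD 6: (-3.757,-22.243) -> (-9.15,-24.873) [heading=206, draw]
RT 90: heading 206 -> 116
FD 17: (-9.15,-24.873) -> (-16.602,-9.593) [heading=116, draw]
RT 37: heading 116 -> 79
FD 8: (-16.602,-9.593) -> (-15.076,-1.74) [heading=79, draw]
Final: pos=(-15.076,-1.74), heading=79, 6 segment(s) drawn

Segment lengths:
  seg 1: (-8,-5) -> (-3.757,-9.243), length = 6
  seg 2: (-3.757,-9.243) -> (-3.757,-24.243), length = 15
  seg 3: (-3.757,-24.243) -> (-3.757,-22.243), length = 2
  seg 4: (-3.757,-22.243) -> (-9.15,-24.873), length = 6
  seg 5: (-9.15,-24.873) -> (-16.602,-9.593), length = 17
  seg 6: (-16.602,-9.593) -> (-15.076,-1.74), length = 8
Total = 54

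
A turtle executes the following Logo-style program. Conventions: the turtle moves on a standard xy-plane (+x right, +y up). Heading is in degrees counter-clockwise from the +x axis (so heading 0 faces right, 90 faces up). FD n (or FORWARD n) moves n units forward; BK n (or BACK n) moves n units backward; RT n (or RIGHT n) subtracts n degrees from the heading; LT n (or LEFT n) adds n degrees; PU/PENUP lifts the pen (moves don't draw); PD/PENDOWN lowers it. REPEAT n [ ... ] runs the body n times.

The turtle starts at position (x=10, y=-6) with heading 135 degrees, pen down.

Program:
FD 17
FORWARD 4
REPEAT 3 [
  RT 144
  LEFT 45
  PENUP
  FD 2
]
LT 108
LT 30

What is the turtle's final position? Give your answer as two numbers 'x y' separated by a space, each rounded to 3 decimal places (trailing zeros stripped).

Answer: -4.225 7.625

Derivation:
Executing turtle program step by step:
Start: pos=(10,-6), heading=135, pen down
FD 17: (10,-6) -> (-2.021,6.021) [heading=135, draw]
FD 4: (-2.021,6.021) -> (-4.849,8.849) [heading=135, draw]
REPEAT 3 [
  -- iteration 1/3 --
  RT 144: heading 135 -> 351
  LT 45: heading 351 -> 36
  PU: pen up
  FD 2: (-4.849,8.849) -> (-3.231,10.025) [heading=36, move]
  -- iteration 2/3 --
  RT 144: heading 36 -> 252
  LT 45: heading 252 -> 297
  PU: pen up
  FD 2: (-3.231,10.025) -> (-2.323,8.243) [heading=297, move]
  -- iteration 3/3 --
  RT 144: heading 297 -> 153
  LT 45: heading 153 -> 198
  PU: pen up
  FD 2: (-2.323,8.243) -> (-4.225,7.625) [heading=198, move]
]
LT 108: heading 198 -> 306
LT 30: heading 306 -> 336
Final: pos=(-4.225,7.625), heading=336, 2 segment(s) drawn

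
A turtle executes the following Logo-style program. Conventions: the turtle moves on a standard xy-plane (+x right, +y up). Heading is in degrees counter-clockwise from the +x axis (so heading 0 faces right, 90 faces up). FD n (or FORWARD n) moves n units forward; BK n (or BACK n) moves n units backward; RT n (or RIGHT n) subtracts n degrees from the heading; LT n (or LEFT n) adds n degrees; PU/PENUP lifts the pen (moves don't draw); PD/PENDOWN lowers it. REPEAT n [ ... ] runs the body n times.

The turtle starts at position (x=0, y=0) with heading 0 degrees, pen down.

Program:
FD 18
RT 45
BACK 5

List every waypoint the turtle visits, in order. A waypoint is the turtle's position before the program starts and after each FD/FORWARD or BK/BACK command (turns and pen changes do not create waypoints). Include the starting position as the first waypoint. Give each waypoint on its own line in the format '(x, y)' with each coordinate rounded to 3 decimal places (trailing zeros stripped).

Answer: (0, 0)
(18, 0)
(14.464, 3.536)

Derivation:
Executing turtle program step by step:
Start: pos=(0,0), heading=0, pen down
FD 18: (0,0) -> (18,0) [heading=0, draw]
RT 45: heading 0 -> 315
BK 5: (18,0) -> (14.464,3.536) [heading=315, draw]
Final: pos=(14.464,3.536), heading=315, 2 segment(s) drawn
Waypoints (3 total):
(0, 0)
(18, 0)
(14.464, 3.536)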